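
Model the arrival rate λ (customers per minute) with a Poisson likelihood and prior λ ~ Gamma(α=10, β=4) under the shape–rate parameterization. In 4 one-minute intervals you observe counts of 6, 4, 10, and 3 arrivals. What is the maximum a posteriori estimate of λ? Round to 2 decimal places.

λ̂_MAP = 4.00

Σxᵢ = 6+4+10+3 = 23, with n = 4.
Posterior ∝ λ^9e^(−4λ) · λ^23e^(−4λ) = λ^32e^(−8λ), i.e. Gamma(shape=33, rate=8).
The mode of a Gamma(a, b) with a ≥ 1 (shape–rate) is (a−1)/b = 32/8 ≈ 4.00.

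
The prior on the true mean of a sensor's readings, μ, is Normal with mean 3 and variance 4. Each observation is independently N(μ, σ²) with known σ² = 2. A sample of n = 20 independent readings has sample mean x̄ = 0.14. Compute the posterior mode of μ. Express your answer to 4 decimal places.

n = 20, x̄ = 0.14.
For a Normal prior and Normal likelihood with known variance, the posterior is Normal; its mode equals its mean, the precision-weighted average.
Prior precision 1/σ₀² = 1/4 = 0.25; data precision n/σ² = 20/2 = 10.
μ̂ = (0.25·3 + 10·0.14) / (0.25 + 10) = 2.15/10.25 = 43/205 ≈ 0.2098.

μ̂_MAP = 0.2098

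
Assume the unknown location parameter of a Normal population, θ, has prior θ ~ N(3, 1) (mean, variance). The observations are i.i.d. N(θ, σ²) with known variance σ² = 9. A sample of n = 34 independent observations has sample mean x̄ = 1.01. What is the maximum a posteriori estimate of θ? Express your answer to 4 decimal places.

θ̂_MAP = 1.4265

n = 34, x̄ = 1.01.
For a Normal prior and Normal likelihood with known variance, the posterior is Normal; its mode equals its mean, the precision-weighted average.
Prior precision 1/σ₀² = 1/1 = 1; data precision n/σ² = 34/9.
θ̂ = (1·3 + (34/9)·1.01) / (1 + 34/9) = (3067/450)/(43/9) = 3067/2150 ≈ 1.4265.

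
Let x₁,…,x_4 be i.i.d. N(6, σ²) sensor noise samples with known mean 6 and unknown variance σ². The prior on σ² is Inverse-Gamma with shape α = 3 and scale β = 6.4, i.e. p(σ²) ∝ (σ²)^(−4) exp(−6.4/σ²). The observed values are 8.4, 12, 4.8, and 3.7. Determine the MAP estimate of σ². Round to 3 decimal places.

σ̂²_MAP = 5.108

Sum of squared deviations about the known mean: SS = (8.4−6)² + (12−6)² + (4.8−6)² + (3.7−6)² = 48.49.
The Normal likelihood contributes (σ²)^(−n/2) exp(−SS/(2σ²)), so the posterior is Inverse-Gamma(α + n/2, β + SS/2) = Inverse-Gamma(5, 30.645).
The mode of Inverse-Gamma(a, b) is b/(a+1) = 30.645/6 ≈ 5.108.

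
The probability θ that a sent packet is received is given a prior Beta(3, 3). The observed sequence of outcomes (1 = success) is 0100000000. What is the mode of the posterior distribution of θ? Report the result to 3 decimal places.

θ̂_MAP = 0.214

Prior: Beta(3, 3).
Data: 1 success in 10 trials (from the sequence). The binomial likelihood contributes θ(1−θ)^9, so the posterior is Beta(3+1, 3+9) = Beta(4, 12).
For Beta(a, b) with a, b > 1 the mode is (a−1)/(a+b−2) = 3/14 ≈ 0.214.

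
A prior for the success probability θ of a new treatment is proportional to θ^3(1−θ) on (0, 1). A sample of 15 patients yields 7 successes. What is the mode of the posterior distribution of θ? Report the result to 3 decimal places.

The prior density ∝ θ^3(1−θ)^1 is the kernel of Beta(4, 2).
Data: 7 successes in 15 trials. The binomial likelihood contributes θ^7(1−θ)^8, so the posterior is Beta(4+7, 2+8) = Beta(11, 10).
For Beta(a, b) with a, b > 1 the mode is (a−1)/(a+b−2) = 10/19 ≈ 0.526.

θ̂_MAP = 0.526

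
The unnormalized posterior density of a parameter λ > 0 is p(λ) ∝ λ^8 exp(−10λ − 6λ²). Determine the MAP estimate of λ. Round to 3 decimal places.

λ̂_MAP = 0.500

ℓ'(λ) = 8/λ − 10 − 12λ. Setting this to zero and multiplying by λ: 12λ² + 10λ − 8 = 0.
λ = (−10 + √(10² + 4·12·8)) / (2·12) = (−10 + √484) / 24 = (−10 + 22)/24 = 1/2.
ℓ''(λ) = −8/λ² − 12 < 0, confirming a maximum.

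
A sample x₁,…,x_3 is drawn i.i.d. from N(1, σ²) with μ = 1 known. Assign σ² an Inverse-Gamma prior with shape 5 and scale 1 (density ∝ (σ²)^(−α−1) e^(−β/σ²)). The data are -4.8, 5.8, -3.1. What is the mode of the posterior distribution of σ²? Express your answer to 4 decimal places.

Sum of squared deviations about the known mean: SS = (-4.8−1)² + (5.8−1)² + (-3.1−1)² = 73.49.
The Normal likelihood contributes (σ²)^(−n/2) exp(−SS/(2σ²)), so the posterior is Inverse-Gamma(α + n/2, β + SS/2) = Inverse-Gamma(6.5, 37.745).
The mode of Inverse-Gamma(a, b) is b/(a+1) = 37.745/7.5 ≈ 5.0327.

σ̂²_MAP = 5.0327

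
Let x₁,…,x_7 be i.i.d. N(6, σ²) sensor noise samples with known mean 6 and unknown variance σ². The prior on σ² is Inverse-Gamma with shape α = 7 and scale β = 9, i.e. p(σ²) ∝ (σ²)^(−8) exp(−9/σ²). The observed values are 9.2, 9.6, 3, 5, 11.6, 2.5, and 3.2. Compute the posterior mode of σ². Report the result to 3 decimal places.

Sum of squared deviations about the known mean: SS = (9.2−6)² + (9.6−6)² + (3−6)² + (5−6)² + (11.6−6)² + (2.5−6)² + (3.2−6)² = 84.65.
The Normal likelihood contributes (σ²)^(−n/2) exp(−SS/(2σ²)), so the posterior is Inverse-Gamma(α + n/2, β + SS/2) = Inverse-Gamma(10.5, 51.325).
The mode of Inverse-Gamma(a, b) is b/(a+1) = 51.325/11.5 ≈ 4.463.

σ̂²_MAP = 4.463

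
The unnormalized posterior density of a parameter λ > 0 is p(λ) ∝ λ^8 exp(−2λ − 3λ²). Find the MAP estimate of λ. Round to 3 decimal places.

λ̂_MAP = 1.000

ℓ'(λ) = 8/λ − 2 − 6λ. Setting this to zero and multiplying by λ: 6λ² + 2λ − 8 = 0.
λ = (−2 + √(2² + 4·6·8)) / (2·6) = (−2 + √196) / 12 = (−2 + 14)/12 = 1.
ℓ''(λ) = −8/λ² − 6 < 0, confirming a maximum.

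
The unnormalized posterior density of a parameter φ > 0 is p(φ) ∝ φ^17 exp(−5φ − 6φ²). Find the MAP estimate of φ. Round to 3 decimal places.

ℓ'(φ) = 17/φ − 5 − 12φ. Setting this to zero and multiplying by φ: 12φ² + 5φ − 17 = 0.
φ = (−5 + √(5² + 4·12·17)) / (2·12) = (−5 + √841) / 24 = (−5 + 29)/24 = 1.
ℓ''(φ) = −17/φ² − 12 < 0, confirming a maximum.

φ̂_MAP = 1.000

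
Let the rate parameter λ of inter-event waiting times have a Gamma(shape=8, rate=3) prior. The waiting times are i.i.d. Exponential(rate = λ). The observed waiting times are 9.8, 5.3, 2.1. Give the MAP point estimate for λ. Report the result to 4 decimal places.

λ̂_MAP = 0.4950

The Exponential(rate=λ) likelihood is ∝ λ^n e^(−λΣtᵢ). Here n = 3 and Σtᵢ = 9.8 + 5.3 + 2.1 = 17.2.
Posterior ∝ λ^7e^(−3λ) · λ^3e^(−17.2λ) = λ^10e^(−20.2λ), i.e. Gamma(11, 20.2).
Mode = (a−1)/b = 10/20.2 ≈ 0.4950.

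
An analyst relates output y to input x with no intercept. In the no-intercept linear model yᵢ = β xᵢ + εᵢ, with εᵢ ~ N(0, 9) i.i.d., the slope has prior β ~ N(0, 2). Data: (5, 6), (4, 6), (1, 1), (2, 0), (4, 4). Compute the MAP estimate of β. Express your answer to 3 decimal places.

β̂_MAP = 1.068

log p(β | y) = −Σ(yᵢ − βxᵢ)²/(2·9) − β²/(2·2) + const.
Setting the derivative to zero: Σxᵢ(yᵢ − βxᵢ)/9 − β/2 = 0, so β = Σxᵢyᵢ / (Σxᵢ² + σ²/τ²).
Σxᵢyᵢ = 5·6 + 4·6 + 1·1 + 2·0 + 4·4 = 71; Σxᵢ² = 62; σ²/τ² = 4.5.
β̂_MAP = 71 / (62 + 4.5) = 71/66.5 ≈ 1.068.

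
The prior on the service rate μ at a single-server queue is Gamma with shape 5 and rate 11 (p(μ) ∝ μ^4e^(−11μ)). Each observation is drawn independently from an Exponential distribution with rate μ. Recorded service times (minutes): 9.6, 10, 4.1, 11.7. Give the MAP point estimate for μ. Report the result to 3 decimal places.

μ̂_MAP = 0.172

The Exponential(rate=μ) likelihood is ∝ μ^n e^(−μΣtᵢ). Here n = 4 and Σtᵢ = 9.6 + 10 + 4.1 + 11.7 = 35.4.
Posterior ∝ μ^4e^(−11μ) · μ^4e^(−35.4μ) = μ^8e^(−46.4μ), i.e. Gamma(9, 46.4).
Mode = (a−1)/b = 8/46.4 ≈ 0.172.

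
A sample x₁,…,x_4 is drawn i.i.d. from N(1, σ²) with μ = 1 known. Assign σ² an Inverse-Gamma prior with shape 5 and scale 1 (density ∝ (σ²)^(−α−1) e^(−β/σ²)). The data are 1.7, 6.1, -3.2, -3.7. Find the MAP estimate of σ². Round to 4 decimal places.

σ̂²_MAP = 4.2644

Sum of squared deviations about the known mean: SS = (1.7−1)² + (6.1−1)² + (-3.2−1)² + (-3.7−1)² = 66.23.
The Normal likelihood contributes (σ²)^(−n/2) exp(−SS/(2σ²)), so the posterior is Inverse-Gamma(α + n/2, β + SS/2) = Inverse-Gamma(7, 34.115).
The mode of Inverse-Gamma(a, b) is b/(a+1) = 34.115/8 ≈ 4.2644.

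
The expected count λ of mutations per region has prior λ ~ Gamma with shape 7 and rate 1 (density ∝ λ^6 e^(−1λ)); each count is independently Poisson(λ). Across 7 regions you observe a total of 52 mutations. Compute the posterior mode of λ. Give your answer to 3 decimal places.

Σxᵢ = 52, n = 7.
Posterior ∝ λ^6e^(−1λ) · λ^52e^(−7λ) = λ^58e^(−8λ), i.e. Gamma(shape=59, rate=8).
The mode of a Gamma(a, b) with a ≥ 1 (shape–rate) is (a−1)/b = 58/8 ≈ 7.250.

λ̂_MAP = 7.250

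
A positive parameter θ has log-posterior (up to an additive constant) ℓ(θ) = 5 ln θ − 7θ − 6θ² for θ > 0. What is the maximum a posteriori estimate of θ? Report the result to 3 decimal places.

ℓ'(θ) = 5/θ − 7 − 12θ. Setting this to zero and multiplying by θ: 12θ² + 7θ − 5 = 0.
θ = (−7 + √(7² + 4·12·5)) / (2·12) = (−7 + √289) / 24 = (−7 + 17)/24 = 5/12.
ℓ''(θ) = −5/θ² − 12 < 0, confirming a maximum.

θ̂_MAP = 0.417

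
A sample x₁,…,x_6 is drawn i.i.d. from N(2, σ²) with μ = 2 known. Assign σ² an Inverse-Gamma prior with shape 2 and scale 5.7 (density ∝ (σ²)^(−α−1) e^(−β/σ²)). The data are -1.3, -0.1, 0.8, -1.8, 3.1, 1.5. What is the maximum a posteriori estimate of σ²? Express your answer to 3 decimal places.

Sum of squared deviations about the known mean: SS = (-1.3−2)² + (-0.1−2)² + (0.8−2)² + (-1.8−2)² + (3.1−2)² + (1.5−2)² = 32.64.
The Normal likelihood contributes (σ²)^(−n/2) exp(−SS/(2σ²)), so the posterior is Inverse-Gamma(α + n/2, β + SS/2) = Inverse-Gamma(5, 22.02).
The mode of Inverse-Gamma(a, b) is b/(a+1) = 22.02/6 ≈ 3.670.

σ̂²_MAP = 3.670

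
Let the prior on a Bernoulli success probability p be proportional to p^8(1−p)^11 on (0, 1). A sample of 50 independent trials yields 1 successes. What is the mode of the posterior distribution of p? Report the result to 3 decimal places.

p̂_MAP = 0.130

The prior density ∝ p^8(1−p)^11 is the kernel of Beta(9, 12).
Data: 1 success in 50 trials. The binomial likelihood contributes p(1−p)^49, so the posterior is Beta(9+1, 12+49) = Beta(10, 61).
For Beta(a, b) with a, b > 1 the mode is (a−1)/(a+b−2) = 9/69 ≈ 0.130.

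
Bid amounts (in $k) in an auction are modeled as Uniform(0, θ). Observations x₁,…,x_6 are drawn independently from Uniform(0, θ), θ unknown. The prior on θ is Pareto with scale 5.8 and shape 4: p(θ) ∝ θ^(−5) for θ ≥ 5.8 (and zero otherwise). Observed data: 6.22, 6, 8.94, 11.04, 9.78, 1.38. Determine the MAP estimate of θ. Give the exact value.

The Uniform(0, θ) likelihood is θ^(−n) for θ ≥ max(xᵢ), zero otherwise. Here max(xᵢ) = 11.04.
Posterior ∝ θ^(−5) · θ^(−6) = θ^(−11) on θ ≥ max(5.8, 11.04) = 11.04.
This density is strictly decreasing in θ, so the posterior mode lies at the lower boundary of the support.

θ̂_MAP = 11.04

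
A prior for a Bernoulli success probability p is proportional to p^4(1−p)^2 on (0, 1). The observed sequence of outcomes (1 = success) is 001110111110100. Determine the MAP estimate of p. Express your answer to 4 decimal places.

p̂_MAP = 0.6190

The prior density ∝ p^4(1−p)^2 is the kernel of Beta(5, 3).
Data: 9 successes in 15 trials (from the sequence). The binomial likelihood contributes p^9(1−p)^6, so the posterior is Beta(5+9, 3+6) = Beta(14, 9).
For Beta(a, b) with a, b > 1 the mode is (a−1)/(a+b−2) = 13/21 ≈ 0.6190.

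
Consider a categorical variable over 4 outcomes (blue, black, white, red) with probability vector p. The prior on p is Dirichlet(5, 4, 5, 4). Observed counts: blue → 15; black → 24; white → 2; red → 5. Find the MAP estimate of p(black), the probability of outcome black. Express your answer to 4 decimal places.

The posterior is Dirichlet(αᵢ + nᵢ) = Dirichlet(20, 28, 7, 9).
For a Dirichlet(a₁,…,a_K) with all aᵢ > 1, the mode has j-th component (aⱼ − 1)/(Σaᵢ − K).
Here Σaᵢ = 64 and K = 4, so p(black) = (28 − 1)/(64 − 4) = 27/60 ≈ 0.4500.

MAP estimate of p(black) = 0.4500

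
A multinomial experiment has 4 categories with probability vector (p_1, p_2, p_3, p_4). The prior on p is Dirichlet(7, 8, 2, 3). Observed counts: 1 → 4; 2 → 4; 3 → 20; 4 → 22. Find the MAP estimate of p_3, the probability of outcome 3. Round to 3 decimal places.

The posterior is Dirichlet(αᵢ + nᵢ) = Dirichlet(11, 12, 22, 25).
For a Dirichlet(a₁,…,a_K) with all aᵢ > 1, the mode has j-th component (aⱼ − 1)/(Σaᵢ − K).
Here Σaᵢ = 70 and K = 4, so p_3 = (22 − 1)/(70 − 4) = 21/66 ≈ 0.318.

MAP estimate: 0.318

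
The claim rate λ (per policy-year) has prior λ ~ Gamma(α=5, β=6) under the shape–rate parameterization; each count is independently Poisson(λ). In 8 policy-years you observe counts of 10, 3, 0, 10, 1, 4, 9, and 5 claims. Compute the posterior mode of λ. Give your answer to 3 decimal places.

λ̂_MAP = 3.286

Σxᵢ = 10+3+0+10+1+4+9+5 = 42, with n = 8.
Posterior ∝ λ^4e^(−6λ) · λ^42e^(−8λ) = λ^46e^(−14λ), i.e. Gamma(shape=47, rate=14).
The mode of a Gamma(a, b) with a ≥ 1 (shape–rate) is (a−1)/b = 46/14 ≈ 3.286.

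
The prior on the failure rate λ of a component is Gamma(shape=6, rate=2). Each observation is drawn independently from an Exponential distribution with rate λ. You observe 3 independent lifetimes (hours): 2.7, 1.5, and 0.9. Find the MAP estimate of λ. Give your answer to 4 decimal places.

The Exponential(rate=λ) likelihood is ∝ λ^n e^(−λΣtᵢ). Here n = 3 and Σtᵢ = 2.7 + 1.5 + 0.9 = 5.1.
Posterior ∝ λ^5e^(−2λ) · λ^3e^(−5.1λ) = λ^8e^(−7.1λ), i.e. Gamma(9, 7.1).
Mode = (a−1)/b = 8/7.1 ≈ 1.1268.

λ̂_MAP = 1.1268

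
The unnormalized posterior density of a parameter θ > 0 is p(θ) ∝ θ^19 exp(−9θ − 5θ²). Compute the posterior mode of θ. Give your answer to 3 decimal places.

ℓ'(θ) = 19/θ − 9 − 10θ. Setting this to zero and multiplying by θ: 10θ² + 9θ − 19 = 0.
θ = (−9 + √(9² + 4·10·19)) / (2·10) = (−9 + √841) / 20 = (−9 + 29)/20 = 1.
ℓ''(θ) = −19/θ² − 10 < 0, confirming a maximum.

θ̂_MAP = 1.000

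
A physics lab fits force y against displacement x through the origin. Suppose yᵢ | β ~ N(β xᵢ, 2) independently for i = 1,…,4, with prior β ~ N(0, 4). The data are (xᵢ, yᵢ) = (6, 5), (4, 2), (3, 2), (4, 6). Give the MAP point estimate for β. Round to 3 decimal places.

log p(β | y) = −Σ(yᵢ − βxᵢ)²/(2·2) − β²/(2·4) + const.
Setting the derivative to zero: Σxᵢ(yᵢ − βxᵢ)/2 − β/4 = 0, so β = Σxᵢyᵢ / (Σxᵢ² + σ²/τ²).
Σxᵢyᵢ = 6·5 + 4·2 + 3·2 + 4·6 = 68; Σxᵢ² = 77; σ²/τ² = 0.5.
β̂_MAP = 68 / (77 + 0.5) = 68/77.5 ≈ 0.877.

β̂_MAP = 0.877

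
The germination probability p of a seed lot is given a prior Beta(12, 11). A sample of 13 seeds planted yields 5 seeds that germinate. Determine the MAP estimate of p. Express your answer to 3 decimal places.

Prior: Beta(12, 11).
Data: 5 successes in 13 trials. The binomial likelihood contributes p^5(1−p)^8, so the posterior is Beta(12+5, 11+8) = Beta(17, 19).
For Beta(a, b) with a, b > 1 the mode is (a−1)/(a+b−2) = 16/34 ≈ 0.471.

p̂_MAP = 0.471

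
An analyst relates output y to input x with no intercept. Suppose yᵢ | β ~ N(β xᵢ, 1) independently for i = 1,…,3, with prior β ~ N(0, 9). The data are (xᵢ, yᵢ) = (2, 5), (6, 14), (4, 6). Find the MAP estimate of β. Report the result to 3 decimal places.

log p(β | y) = −Σ(yᵢ − βxᵢ)²/(2·1) − β²/(2·9) + const.
Setting the derivative to zero: Σxᵢ(yᵢ − βxᵢ)/1 − β/9 = 0, so β = Σxᵢyᵢ / (Σxᵢ² + σ²/τ²).
Σxᵢyᵢ = 2·5 + 6·14 + 4·6 = 118; Σxᵢ² = 56; σ²/τ² = 1/9.
β̂_MAP = 118 / (56 + 1/9) = 118/(505/9) = 1062/505 ≈ 2.103.

β̂_MAP = 2.103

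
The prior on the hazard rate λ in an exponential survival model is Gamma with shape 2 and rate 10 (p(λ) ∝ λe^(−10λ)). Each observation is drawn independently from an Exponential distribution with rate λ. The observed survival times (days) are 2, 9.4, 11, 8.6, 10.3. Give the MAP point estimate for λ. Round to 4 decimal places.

The Exponential(rate=λ) likelihood is ∝ λ^n e^(−λΣtᵢ). Here n = 5 and Σtᵢ = 2 + 9.4 + 11 + 8.6 + 10.3 = 41.3.
Posterior ∝ λe^(−10λ) · λ^5e^(−41.3λ) = λ^6e^(−51.3λ), i.e. Gamma(7, 51.3).
Mode = (a−1)/b = 6/51.3 ≈ 0.1170.

λ̂_MAP = 0.1170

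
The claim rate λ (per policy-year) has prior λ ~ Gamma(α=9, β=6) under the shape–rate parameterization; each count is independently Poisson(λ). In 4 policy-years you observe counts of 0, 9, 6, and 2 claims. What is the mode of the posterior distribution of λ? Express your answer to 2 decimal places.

Σxᵢ = 0+9+6+2 = 17, with n = 4.
Posterior ∝ λ^8e^(−6λ) · λ^17e^(−4λ) = λ^25e^(−10λ), i.e. Gamma(shape=26, rate=10).
The mode of a Gamma(a, b) with a ≥ 1 (shape–rate) is (a−1)/b = 25/10 ≈ 2.50.

λ̂_MAP = 2.50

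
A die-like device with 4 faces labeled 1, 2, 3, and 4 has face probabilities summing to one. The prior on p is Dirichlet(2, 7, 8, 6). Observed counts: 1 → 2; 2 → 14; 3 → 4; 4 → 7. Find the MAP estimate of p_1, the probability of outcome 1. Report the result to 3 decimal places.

MAP estimate: 0.065

The posterior is Dirichlet(αᵢ + nᵢ) = Dirichlet(4, 21, 12, 13).
For a Dirichlet(a₁,…,a_K) with all aᵢ > 1, the mode has j-th component (aⱼ − 1)/(Σaᵢ − K).
Here Σaᵢ = 50 and K = 4, so p_1 = (4 − 1)/(50 − 4) = 3/46 ≈ 0.065.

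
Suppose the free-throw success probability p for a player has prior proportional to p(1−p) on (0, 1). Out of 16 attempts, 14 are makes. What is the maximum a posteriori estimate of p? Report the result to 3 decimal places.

p̂_MAP = 0.833

The prior density ∝ p(1−p)^1 is the kernel of Beta(2, 2).
Data: 14 successes in 16 trials. The binomial likelihood contributes p^14(1−p)^2, so the posterior is Beta(2+14, 2+2) = Beta(16, 4).
For Beta(a, b) with a, b > 1 the mode is (a−1)/(a+b−2) = 15/18 ≈ 0.833.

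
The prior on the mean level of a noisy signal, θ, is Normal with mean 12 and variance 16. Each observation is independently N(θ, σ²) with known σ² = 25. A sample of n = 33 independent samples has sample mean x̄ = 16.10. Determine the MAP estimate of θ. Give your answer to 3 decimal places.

θ̂_MAP = 15.915

n = 33, x̄ = 16.10.
For a Normal prior and Normal likelihood with known variance, the posterior is Normal; its mode equals its mean, the precision-weighted average.
Prior precision 1/σ₀² = 1/16 = 0.0625; data precision n/σ² = 33/25 = 1.32.
θ̂ = (0.0625·12 + 1.32·16.1) / (0.0625 + 1.32) = 22.002/1.3825 = 44004/2765 ≈ 15.915.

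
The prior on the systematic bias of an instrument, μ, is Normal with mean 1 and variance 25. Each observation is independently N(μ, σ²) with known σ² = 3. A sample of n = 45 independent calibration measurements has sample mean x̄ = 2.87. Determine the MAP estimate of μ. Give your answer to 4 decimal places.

n = 45, x̄ = 2.87.
For a Normal prior and Normal likelihood with known variance, the posterior is Normal; its mode equals its mean, the precision-weighted average.
Prior precision 1/σ₀² = 1/25 = 0.04; data precision n/σ² = 45/3 = 15.
μ̂ = (0.04·1 + 15·2.87) / (0.04 + 15) = 43.09/15.04 = 4309/1504 ≈ 2.8650.

μ̂_MAP = 2.8650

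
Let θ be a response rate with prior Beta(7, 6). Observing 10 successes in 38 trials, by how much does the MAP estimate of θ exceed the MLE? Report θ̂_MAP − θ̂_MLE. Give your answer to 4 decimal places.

MAP − MLE = 0.0634

Posterior is Beta(17, 34); MAP = (17−1)/(51−2) = 16/49 ≈ 0.32653.
MLE ignores the prior: θ̂_MLE = k/n = 10/38 ≈ 0.26316.
Difference = 16/49 − 10/38 = 59/931 ≈ 0.0634.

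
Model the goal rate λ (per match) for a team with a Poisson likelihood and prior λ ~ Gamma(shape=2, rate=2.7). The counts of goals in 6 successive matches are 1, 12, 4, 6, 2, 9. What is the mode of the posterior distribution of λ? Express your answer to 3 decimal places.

Σxᵢ = 1+12+4+6+2+9 = 34, with n = 6.
Posterior ∝ λe^(−2.7λ) · λ^34e^(−6λ) = λ^35e^(−8.7λ), i.e. Gamma(shape=36, rate=8.7).
The mode of a Gamma(a, b) with a ≥ 1 (shape–rate) is (a−1)/b = 35/8.7 ≈ 4.023.

λ̂_MAP = 4.023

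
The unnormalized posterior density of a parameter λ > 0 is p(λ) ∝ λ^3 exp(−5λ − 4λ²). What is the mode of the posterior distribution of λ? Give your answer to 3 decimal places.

λ̂_MAP = 0.375

ℓ'(λ) = 3/λ − 5 − 8λ. Setting this to zero and multiplying by λ: 8λ² + 5λ − 3 = 0.
λ = (−5 + √(5² + 4·8·3)) / (2·8) = (−5 + √121) / 16 = (−5 + 11)/16 = 3/8.
ℓ''(λ) = −3/λ² − 8 < 0, confirming a maximum.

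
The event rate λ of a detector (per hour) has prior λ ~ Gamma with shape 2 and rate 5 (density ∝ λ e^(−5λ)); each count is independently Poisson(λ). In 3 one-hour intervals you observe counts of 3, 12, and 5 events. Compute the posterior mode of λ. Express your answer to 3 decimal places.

Σxᵢ = 3+12+5 = 20, with n = 3.
Posterior ∝ λe^(−5λ) · λ^20e^(−3λ) = λ^21e^(−8λ), i.e. Gamma(shape=22, rate=8).
The mode of a Gamma(a, b) with a ≥ 1 (shape–rate) is (a−1)/b = 21/8 ≈ 2.625.

λ̂_MAP = 2.625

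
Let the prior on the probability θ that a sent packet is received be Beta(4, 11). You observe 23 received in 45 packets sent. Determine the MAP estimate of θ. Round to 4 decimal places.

Prior: Beta(4, 11).
Data: 23 successes in 45 trials. The binomial likelihood contributes θ^23(1−θ)^22, so the posterior is Beta(4+23, 11+22) = Beta(27, 33).
For Beta(a, b) with a, b > 1 the mode is (a−1)/(a+b−2) = 26/58 ≈ 0.4483.

θ̂_MAP = 0.4483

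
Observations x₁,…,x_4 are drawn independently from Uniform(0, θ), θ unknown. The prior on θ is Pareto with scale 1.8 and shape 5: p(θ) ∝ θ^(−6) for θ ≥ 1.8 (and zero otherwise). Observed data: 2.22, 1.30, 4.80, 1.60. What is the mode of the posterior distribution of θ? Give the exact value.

The Uniform(0, θ) likelihood is θ^(−n) for θ ≥ max(xᵢ), zero otherwise. Here max(xᵢ) = 4.80.
Posterior ∝ θ^(−6) · θ^(−4) = θ^(−10) on θ ≥ max(1.8, 4.80) = 4.80.
This density is strictly decreasing in θ, so the posterior mode lies at the lower boundary of the support.

θ̂_MAP = 4.80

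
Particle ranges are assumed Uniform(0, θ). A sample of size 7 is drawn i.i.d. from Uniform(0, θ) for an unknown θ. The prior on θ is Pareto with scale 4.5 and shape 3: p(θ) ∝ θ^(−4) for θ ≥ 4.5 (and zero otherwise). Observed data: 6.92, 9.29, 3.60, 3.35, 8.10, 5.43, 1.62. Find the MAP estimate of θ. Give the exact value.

The Uniform(0, θ) likelihood is θ^(−n) for θ ≥ max(xᵢ), zero otherwise. Here max(xᵢ) = 9.29.
Posterior ∝ θ^(−4) · θ^(−7) = θ^(−11) on θ ≥ max(4.5, 9.29) = 9.29.
This density is strictly decreasing in θ, so the posterior mode lies at the lower boundary of the support.

θ̂_MAP = 9.29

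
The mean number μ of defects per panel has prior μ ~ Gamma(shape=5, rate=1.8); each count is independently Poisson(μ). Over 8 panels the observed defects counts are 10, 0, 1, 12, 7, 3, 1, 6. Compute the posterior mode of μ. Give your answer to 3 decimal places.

Σxᵢ = 10+0+1+12+7+3+1+6 = 40, with n = 8.
Posterior ∝ μ^4e^(−1.8μ) · μ^40e^(−8μ) = μ^44e^(−9.8μ), i.e. Gamma(shape=45, rate=9.8).
The mode of a Gamma(a, b) with a ≥ 1 (shape–rate) is (a−1)/b = 44/9.8 ≈ 4.490.

μ̂_MAP = 4.490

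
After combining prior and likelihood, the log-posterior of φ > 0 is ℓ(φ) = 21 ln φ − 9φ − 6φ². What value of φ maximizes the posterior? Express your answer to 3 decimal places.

ℓ'(φ) = 21/φ − 9 − 12φ. Setting this to zero and multiplying by φ: 12φ² + 9φ − 21 = 0.
φ = (−9 + √(9² + 4·12·21)) / (2·12) = (−9 + √1089) / 24 = (−9 + 33)/24 = 1.
ℓ''(φ) = −21/φ² − 12 < 0, confirming a maximum.

φ̂_MAP = 1.000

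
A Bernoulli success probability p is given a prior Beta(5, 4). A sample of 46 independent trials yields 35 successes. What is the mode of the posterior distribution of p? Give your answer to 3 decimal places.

p̂_MAP = 0.736

Prior: Beta(5, 4).
Data: 35 successes in 46 trials. The binomial likelihood contributes p^35(1−p)^11, so the posterior is Beta(5+35, 4+11) = Beta(40, 15).
For Beta(a, b) with a, b > 1 the mode is (a−1)/(a+b−2) = 39/53 ≈ 0.736.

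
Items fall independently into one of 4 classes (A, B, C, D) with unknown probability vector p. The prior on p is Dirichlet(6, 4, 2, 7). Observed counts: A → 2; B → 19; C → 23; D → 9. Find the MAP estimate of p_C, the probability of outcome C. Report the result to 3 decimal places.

The posterior is Dirichlet(αᵢ + nᵢ) = Dirichlet(8, 23, 25, 16).
For a Dirichlet(a₁,…,a_K) with all aᵢ > 1, the mode has j-th component (aⱼ − 1)/(Σaᵢ − K).
Here Σaᵢ = 72 and K = 4, so p_C = (25 − 1)/(72 − 4) = 24/68 ≈ 0.353.

MAP estimate of p_C = 0.353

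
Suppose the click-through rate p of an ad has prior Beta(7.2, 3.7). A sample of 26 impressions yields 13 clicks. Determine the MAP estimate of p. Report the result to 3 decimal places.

Prior: Beta(7.2, 3.7).
Data: 13 successes in 26 trials. The binomial likelihood contributes p^13(1−p)^13, so the posterior is Beta(7.2+13, 3.7+13) = Beta(20.2, 16.7).
For Beta(a, b) with a, b > 1 the mode is (a−1)/(a+b−2) = 19.2/34.9 ≈ 0.550.

p̂_MAP = 0.550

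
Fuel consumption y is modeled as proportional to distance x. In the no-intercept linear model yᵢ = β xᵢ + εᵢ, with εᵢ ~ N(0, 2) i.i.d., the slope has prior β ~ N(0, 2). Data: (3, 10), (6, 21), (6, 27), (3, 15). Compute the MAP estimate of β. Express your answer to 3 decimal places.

β̂_MAP = 3.989

log p(β | y) = −Σ(yᵢ − βxᵢ)²/(2·2) − β²/(2·2) + const.
Setting the derivative to zero: Σxᵢ(yᵢ − βxᵢ)/2 − β/2 = 0, so β = Σxᵢyᵢ / (Σxᵢ² + σ²/τ²).
Σxᵢyᵢ = 3·10 + 6·21 + 6·27 + 3·15 = 363; Σxᵢ² = 90; σ²/τ² = 1.
β̂_MAP = 363 / (90 + 1) = 363/91 ≈ 3.989.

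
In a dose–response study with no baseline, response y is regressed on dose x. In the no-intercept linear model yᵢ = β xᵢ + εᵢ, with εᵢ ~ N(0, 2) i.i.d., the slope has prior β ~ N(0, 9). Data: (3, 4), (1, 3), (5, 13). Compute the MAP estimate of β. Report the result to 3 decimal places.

β̂_MAP = 2.271

log p(β | y) = −Σ(yᵢ − βxᵢ)²/(2·2) − β²/(2·9) + const.
Setting the derivative to zero: Σxᵢ(yᵢ − βxᵢ)/2 − β/9 = 0, so β = Σxᵢyᵢ / (Σxᵢ² + σ²/τ²).
Σxᵢyᵢ = 3·4 + 1·3 + 5·13 = 80; Σxᵢ² = 35; σ²/τ² = 2/9.
β̂_MAP = 80 / (35 + 2/9) = 80/(317/9) = 720/317 ≈ 2.271.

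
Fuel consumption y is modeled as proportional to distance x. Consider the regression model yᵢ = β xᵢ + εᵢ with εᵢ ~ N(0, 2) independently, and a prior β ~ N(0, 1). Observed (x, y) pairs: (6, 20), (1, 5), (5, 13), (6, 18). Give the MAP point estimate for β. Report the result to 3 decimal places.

β̂_MAP = 2.980

log p(β | y) = −Σ(yᵢ − βxᵢ)²/(2·2) − β²/(2·1) + const.
Setting the derivative to zero: Σxᵢ(yᵢ − βxᵢ)/2 − β/1 = 0, so β = Σxᵢyᵢ / (Σxᵢ² + σ²/τ²).
Σxᵢyᵢ = 6·20 + 1·5 + 5·13 + 6·18 = 298; Σxᵢ² = 98; σ²/τ² = 2.
β̂_MAP = 298 / (98 + 2) = 298/100 ≈ 2.980.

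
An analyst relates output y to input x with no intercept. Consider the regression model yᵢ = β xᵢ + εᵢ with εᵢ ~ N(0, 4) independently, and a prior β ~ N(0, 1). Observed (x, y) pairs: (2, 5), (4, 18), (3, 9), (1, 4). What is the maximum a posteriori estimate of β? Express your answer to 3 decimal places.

log p(β | y) = −Σ(yᵢ − βxᵢ)²/(2·4) − β²/(2·1) + const.
Setting the derivative to zero: Σxᵢ(yᵢ − βxᵢ)/4 − β/1 = 0, so β = Σxᵢyᵢ / (Σxᵢ² + σ²/τ²).
Σxᵢyᵢ = 2·5 + 4·18 + 3·9 + 1·4 = 113; Σxᵢ² = 30; σ²/τ² = 4.
β̂_MAP = 113 / (30 + 4) = 113/34 ≈ 3.324.

β̂_MAP = 3.324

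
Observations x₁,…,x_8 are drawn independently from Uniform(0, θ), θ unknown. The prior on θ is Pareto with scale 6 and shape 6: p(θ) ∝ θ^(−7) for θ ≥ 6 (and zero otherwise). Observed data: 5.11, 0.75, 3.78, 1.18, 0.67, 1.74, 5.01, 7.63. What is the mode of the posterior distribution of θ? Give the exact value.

The Uniform(0, θ) likelihood is θ^(−n) for θ ≥ max(xᵢ), zero otherwise. Here max(xᵢ) = 7.63.
Posterior ∝ θ^(−7) · θ^(−8) = θ^(−15) on θ ≥ max(6, 7.63) = 7.63.
This density is strictly decreasing in θ, so the posterior mode lies at the lower boundary of the support.

θ̂_MAP = 7.63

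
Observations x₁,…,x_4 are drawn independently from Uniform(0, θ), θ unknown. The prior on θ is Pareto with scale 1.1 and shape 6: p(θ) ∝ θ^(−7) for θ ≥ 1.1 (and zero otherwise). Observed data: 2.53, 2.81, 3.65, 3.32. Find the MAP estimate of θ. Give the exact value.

θ̂_MAP = 3.65

The Uniform(0, θ) likelihood is θ^(−n) for θ ≥ max(xᵢ), zero otherwise. Here max(xᵢ) = 3.65.
Posterior ∝ θ^(−7) · θ^(−4) = θ^(−11) on θ ≥ max(1.1, 3.65) = 3.65.
This density is strictly decreasing in θ, so the posterior mode lies at the lower boundary of the support.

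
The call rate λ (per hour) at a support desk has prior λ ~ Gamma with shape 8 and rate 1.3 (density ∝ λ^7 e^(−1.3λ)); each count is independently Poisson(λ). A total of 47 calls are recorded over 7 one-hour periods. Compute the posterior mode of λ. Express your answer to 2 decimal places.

Σxᵢ = 47, n = 7.
Posterior ∝ λ^7e^(−1.3λ) · λ^47e^(−7λ) = λ^54e^(−8.3λ), i.e. Gamma(shape=55, rate=8.3).
The mode of a Gamma(a, b) with a ≥ 1 (shape–rate) is (a−1)/b = 54/8.3 ≈ 6.51.

λ̂_MAP = 6.51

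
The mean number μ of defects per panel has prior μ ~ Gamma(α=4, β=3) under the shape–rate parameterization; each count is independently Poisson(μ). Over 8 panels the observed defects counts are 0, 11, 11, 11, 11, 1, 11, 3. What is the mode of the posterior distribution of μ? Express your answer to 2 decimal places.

μ̂_MAP = 5.64

Σxᵢ = 0+11+11+11+11+1+11+3 = 59, with n = 8.
Posterior ∝ μ^3e^(−3μ) · μ^59e^(−8μ) = μ^62e^(−11μ), i.e. Gamma(shape=63, rate=11).
The mode of a Gamma(a, b) with a ≥ 1 (shape–rate) is (a−1)/b = 62/11 ≈ 5.64.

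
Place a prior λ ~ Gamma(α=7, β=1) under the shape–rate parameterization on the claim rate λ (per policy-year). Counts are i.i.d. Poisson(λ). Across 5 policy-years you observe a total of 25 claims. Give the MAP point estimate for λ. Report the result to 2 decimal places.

λ̂_MAP = 5.17

Σxᵢ = 25, n = 5.
Posterior ∝ λ^6e^(−1λ) · λ^25e^(−5λ) = λ^31e^(−6λ), i.e. Gamma(shape=32, rate=6).
The mode of a Gamma(a, b) with a ≥ 1 (shape–rate) is (a−1)/b = 31/6 ≈ 5.17.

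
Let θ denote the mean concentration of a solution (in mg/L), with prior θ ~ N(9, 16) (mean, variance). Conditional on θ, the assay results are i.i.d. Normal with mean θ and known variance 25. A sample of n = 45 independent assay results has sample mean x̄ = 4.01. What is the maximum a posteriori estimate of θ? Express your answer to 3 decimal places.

n = 45, x̄ = 4.01.
For a Normal prior and Normal likelihood with known variance, the posterior is Normal; its mode equals its mean, the precision-weighted average.
Prior precision 1/σ₀² = 1/16 = 0.0625; data precision n/σ² = 45/25 = 1.8.
θ̂ = (0.0625·9 + 1.8·4.01) / (0.0625 + 1.8) = 7.7805/1.8625 = 15561/3725 ≈ 4.177.

θ̂_MAP = 4.177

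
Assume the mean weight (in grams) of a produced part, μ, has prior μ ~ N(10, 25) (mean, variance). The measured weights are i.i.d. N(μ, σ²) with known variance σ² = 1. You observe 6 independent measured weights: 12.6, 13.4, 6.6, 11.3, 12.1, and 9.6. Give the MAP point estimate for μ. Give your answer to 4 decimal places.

μ̂_MAP = 10.9272

n = 6; x̄ = (12.6 + 13.4 + 6.6 + 11.3 + 12.1 + 9.6)/6 = 65.6/6 = 164/15 ≈ 10.9333.
For a Normal prior and Normal likelihood with known variance, the posterior is Normal; its mode equals its mean, the precision-weighted average.
Prior precision 1/σ₀² = 1/25 = 0.04; data precision n/σ² = 6/1 = 6.
μ̂ = (0.04·10 + 6·(164/15)) / (0.04 + 6) = 66/6.04 = 1650/151 ≈ 10.9272.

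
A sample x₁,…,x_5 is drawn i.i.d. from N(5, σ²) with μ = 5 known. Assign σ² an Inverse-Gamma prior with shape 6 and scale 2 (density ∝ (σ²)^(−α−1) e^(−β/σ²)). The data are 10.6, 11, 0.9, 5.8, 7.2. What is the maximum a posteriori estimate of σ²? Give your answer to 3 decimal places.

Sum of squared deviations about the known mean: SS = (10.6−5)² + (11−5)² + (0.9−5)² + (5.8−5)² + (7.2−5)² = 89.65.
The Normal likelihood contributes (σ²)^(−n/2) exp(−SS/(2σ²)), so the posterior is Inverse-Gamma(α + n/2, β + SS/2) = Inverse-Gamma(8.5, 46.825).
The mode of Inverse-Gamma(a, b) is b/(a+1) = 46.825/9.5 ≈ 4.929.

σ̂²_MAP = 4.929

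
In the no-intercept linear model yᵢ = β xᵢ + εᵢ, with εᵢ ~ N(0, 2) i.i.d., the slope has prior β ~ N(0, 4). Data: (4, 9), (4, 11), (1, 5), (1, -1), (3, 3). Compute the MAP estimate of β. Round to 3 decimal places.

log p(β | y) = −Σ(yᵢ − βxᵢ)²/(2·2) − β²/(2·4) + const.
Setting the derivative to zero: Σxᵢ(yᵢ − βxᵢ)/2 − β/4 = 0, so β = Σxᵢyᵢ / (Σxᵢ² + σ²/τ²).
Σxᵢyᵢ = 4·9 + 4·11 + 1·5 + 1·(-1) + 3·3 = 93; Σxᵢ² = 43; σ²/τ² = 0.5.
β̂_MAP = 93 / (43 + 0.5) = 93/43.5 ≈ 2.138.

β̂_MAP = 2.138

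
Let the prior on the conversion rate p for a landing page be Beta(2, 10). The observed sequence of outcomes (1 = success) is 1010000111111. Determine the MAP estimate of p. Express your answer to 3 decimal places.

p̂_MAP = 0.391

Prior: Beta(2, 10).
Data: 8 successes in 13 trials (from the sequence). The binomial likelihood contributes p^8(1−p)^5, so the posterior is Beta(2+8, 10+5) = Beta(10, 15).
For Beta(a, b) with a, b > 1 the mode is (a−1)/(a+b−2) = 9/23 ≈ 0.391.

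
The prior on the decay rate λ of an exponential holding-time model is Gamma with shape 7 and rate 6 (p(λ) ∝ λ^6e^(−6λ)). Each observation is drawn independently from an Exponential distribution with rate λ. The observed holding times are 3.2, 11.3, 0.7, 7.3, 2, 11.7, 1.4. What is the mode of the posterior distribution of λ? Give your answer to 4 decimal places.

The Exponential(rate=λ) likelihood is ∝ λ^n e^(−λΣtᵢ). Here n = 7 and Σtᵢ = 3.2 + 11.3 + 0.7 + 7.3 + 2 + 11.7 + 1.4 = 37.6.
Posterior ∝ λ^6e^(−6λ) · λ^7e^(−37.6λ) = λ^13e^(−43.6λ), i.e. Gamma(14, 43.6).
Mode = (a−1)/b = 13/43.6 ≈ 0.2982.

λ̂_MAP = 0.2982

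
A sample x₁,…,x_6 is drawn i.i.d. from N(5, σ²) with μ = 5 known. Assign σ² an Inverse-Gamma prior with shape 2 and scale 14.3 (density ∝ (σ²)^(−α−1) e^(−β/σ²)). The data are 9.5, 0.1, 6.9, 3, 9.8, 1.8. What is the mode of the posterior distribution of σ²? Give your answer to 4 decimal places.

σ̂²_MAP = 9.4792

Sum of squared deviations about the known mean: SS = (9.5−5)² + (0.1−5)² + (6.9−5)² + (3−5)² + (9.8−5)² + (1.8−5)² = 85.15.
The Normal likelihood contributes (σ²)^(−n/2) exp(−SS/(2σ²)), so the posterior is Inverse-Gamma(α + n/2, β + SS/2) = Inverse-Gamma(5, 56.875).
The mode of Inverse-Gamma(a, b) is b/(a+1) = 56.875/6 ≈ 9.4792.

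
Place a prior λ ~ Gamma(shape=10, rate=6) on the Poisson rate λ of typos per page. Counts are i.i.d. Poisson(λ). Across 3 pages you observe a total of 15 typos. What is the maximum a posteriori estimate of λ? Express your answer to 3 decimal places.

Σxᵢ = 15, n = 3.
Posterior ∝ λ^9e^(−6λ) · λ^15e^(−3λ) = λ^24e^(−9λ), i.e. Gamma(shape=25, rate=9).
The mode of a Gamma(a, b) with a ≥ 1 (shape–rate) is (a−1)/b = 24/9 ≈ 2.667.

λ̂_MAP = 2.667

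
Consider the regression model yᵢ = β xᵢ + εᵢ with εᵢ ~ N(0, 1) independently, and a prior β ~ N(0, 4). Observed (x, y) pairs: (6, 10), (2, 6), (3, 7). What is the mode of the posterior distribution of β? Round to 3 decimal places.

β̂_MAP = 1.888

log p(β | y) = −Σ(yᵢ − βxᵢ)²/(2·1) − β²/(2·4) + const.
Setting the derivative to zero: Σxᵢ(yᵢ − βxᵢ)/1 − β/4 = 0, so β = Σxᵢyᵢ / (Σxᵢ² + σ²/τ²).
Σxᵢyᵢ = 6·10 + 2·6 + 3·7 = 93; Σxᵢ² = 49; σ²/τ² = 0.25.
β̂_MAP = 93 / (49 + 0.25) = 93/49.25 ≈ 1.888.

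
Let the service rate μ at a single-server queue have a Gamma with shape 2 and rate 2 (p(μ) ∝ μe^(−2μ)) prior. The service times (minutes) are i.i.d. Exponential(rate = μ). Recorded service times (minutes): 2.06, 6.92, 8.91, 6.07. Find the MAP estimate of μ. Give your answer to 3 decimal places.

μ̂_MAP = 0.193

The Exponential(rate=μ) likelihood is ∝ μ^n e^(−μΣtᵢ). Here n = 4 and Σtᵢ = 2.06 + 6.92 + 8.91 + 6.07 = 23.96.
Posterior ∝ μe^(−2μ) · μ^4e^(−23.96μ) = μ^5e^(−25.96μ), i.e. Gamma(6, 25.96).
Mode = (a−1)/b = 5/25.96 ≈ 0.193.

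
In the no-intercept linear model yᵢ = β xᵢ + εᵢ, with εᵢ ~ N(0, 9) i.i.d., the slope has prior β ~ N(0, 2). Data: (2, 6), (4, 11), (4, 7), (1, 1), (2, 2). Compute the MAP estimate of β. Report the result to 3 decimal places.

log p(β | y) = −Σ(yᵢ − βxᵢ)²/(2·9) − β²/(2·2) + const.
Setting the derivative to zero: Σxᵢ(yᵢ − βxᵢ)/9 − β/2 = 0, so β = Σxᵢyᵢ / (Σxᵢ² + σ²/τ²).
Σxᵢyᵢ = 2·6 + 4·11 + 4·7 + 1·1 + 2·2 = 89; Σxᵢ² = 41; σ²/τ² = 4.5.
β̂_MAP = 89 / (41 + 4.5) = 89/45.5 ≈ 1.956.

β̂_MAP = 1.956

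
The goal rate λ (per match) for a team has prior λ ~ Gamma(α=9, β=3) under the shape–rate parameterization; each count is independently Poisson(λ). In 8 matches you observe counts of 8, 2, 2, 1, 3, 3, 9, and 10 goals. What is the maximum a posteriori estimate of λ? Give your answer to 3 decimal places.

Σxᵢ = 8+2+2+1+3+3+9+10 = 38, with n = 8.
Posterior ∝ λ^8e^(−3λ) · λ^38e^(−8λ) = λ^46e^(−11λ), i.e. Gamma(shape=47, rate=11).
The mode of a Gamma(a, b) with a ≥ 1 (shape–rate) is (a−1)/b = 46/11 ≈ 4.182.

λ̂_MAP = 4.182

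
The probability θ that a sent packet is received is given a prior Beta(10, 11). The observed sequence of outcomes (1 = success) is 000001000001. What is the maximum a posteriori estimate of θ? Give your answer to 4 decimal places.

θ̂_MAP = 0.3548

Prior: Beta(10, 11).
Data: 2 successes in 12 trials (from the sequence). The binomial likelihood contributes θ^2(1−θ)^10, so the posterior is Beta(10+2, 11+10) = Beta(12, 21).
For Beta(a, b) with a, b > 1 the mode is (a−1)/(a+b−2) = 11/31 ≈ 0.3548.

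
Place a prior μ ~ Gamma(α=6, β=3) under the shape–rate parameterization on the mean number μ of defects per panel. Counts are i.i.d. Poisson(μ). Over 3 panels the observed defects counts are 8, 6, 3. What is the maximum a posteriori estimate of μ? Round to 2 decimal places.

μ̂_MAP = 3.67

Σxᵢ = 8+6+3 = 17, with n = 3.
Posterior ∝ μ^5e^(−3μ) · μ^17e^(−3μ) = μ^22e^(−6μ), i.e. Gamma(shape=23, rate=6).
The mode of a Gamma(a, b) with a ≥ 1 (shape–rate) is (a−1)/b = 22/6 ≈ 3.67.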